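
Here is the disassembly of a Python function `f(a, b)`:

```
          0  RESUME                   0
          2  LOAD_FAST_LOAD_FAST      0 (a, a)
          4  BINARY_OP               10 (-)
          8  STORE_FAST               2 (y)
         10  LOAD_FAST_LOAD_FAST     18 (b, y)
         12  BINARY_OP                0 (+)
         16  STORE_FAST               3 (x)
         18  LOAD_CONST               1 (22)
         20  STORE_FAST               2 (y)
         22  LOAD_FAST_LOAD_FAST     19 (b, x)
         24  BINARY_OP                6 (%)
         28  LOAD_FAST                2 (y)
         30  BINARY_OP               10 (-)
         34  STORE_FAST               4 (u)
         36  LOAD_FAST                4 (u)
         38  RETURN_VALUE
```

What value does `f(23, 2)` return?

LOAD_FAST_LOAD_FAST a,a → push 23,23. Stack: [23, 23]
BINARY_OP - → 23 - 23 = 0. Stack: [0]
STORE_FAST y → y=0. Stack: []
LOAD_FAST_LOAD_FAST b,y → push 2,0. Stack: [2, 0]
BINARY_OP + → 2 + 0 = 2. Stack: [2]
STORE_FAST x → x=2. Stack: []
LOAD_CONST → push 22. Stack: [22]
STORE_FAST y → y=22. Stack: []
LOAD_FAST_LOAD_FAST b,x → push 2,2. Stack: [2, 2]
BINARY_OP % → 2 % 2 = 0. Stack: [0]
LOAD_FAST y → push 22. Stack: [0, 22]
BINARY_OP - → 0 - 22 = -22. Stack: [-22]
STORE_FAST u → u=-22. Stack: []
LOAD_FAST u → push -22. Stack: [-22]
RETURN_VALUE → return -22.

-22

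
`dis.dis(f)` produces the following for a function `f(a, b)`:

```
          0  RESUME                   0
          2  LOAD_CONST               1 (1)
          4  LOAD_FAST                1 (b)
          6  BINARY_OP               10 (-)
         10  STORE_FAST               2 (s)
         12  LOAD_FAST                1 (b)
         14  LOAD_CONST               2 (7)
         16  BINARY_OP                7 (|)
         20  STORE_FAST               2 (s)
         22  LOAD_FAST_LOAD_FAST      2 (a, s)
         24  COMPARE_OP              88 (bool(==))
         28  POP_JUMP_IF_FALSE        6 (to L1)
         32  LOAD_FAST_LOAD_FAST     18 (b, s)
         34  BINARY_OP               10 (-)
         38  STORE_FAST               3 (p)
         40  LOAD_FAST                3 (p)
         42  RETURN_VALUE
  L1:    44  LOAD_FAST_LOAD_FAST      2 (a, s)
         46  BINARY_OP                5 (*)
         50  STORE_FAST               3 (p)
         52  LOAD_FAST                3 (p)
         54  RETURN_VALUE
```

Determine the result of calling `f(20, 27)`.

LOAD_CONST → push 1. Stack: [1]
LOAD_FAST b → push 27. Stack: [1, 27]
BINARY_OP - → 1 - 27 = -26. Stack: [-26]
STORE_FAST s → s=-26. Stack: []
LOAD_FAST b → push 27. Stack: [27]
LOAD_CONST → push 7. Stack: [27, 7]
BINARY_OP | → 27 | 7 = 31. Stack: [31]
STORE_FAST s → s=31. Stack: []
LOAD_FAST_LOAD_FAST a,s → push 20,31. Stack: [20, 31]
COMPARE_OP bool(==) → 20 vs 31 = False. Stack: [False]
POP_JUMP_IF_FALSE → pop False; jump. Stack: []
LOAD_FAST_LOAD_FAST a,s → push 20,31. Stack: [20, 31]
BINARY_OP * → 20 * 31 = 620. Stack: [620]
STORE_FAST p → p=620. Stack: []
LOAD_FAST p → push 620. Stack: [620]
RETURN_VALUE → return 620.

620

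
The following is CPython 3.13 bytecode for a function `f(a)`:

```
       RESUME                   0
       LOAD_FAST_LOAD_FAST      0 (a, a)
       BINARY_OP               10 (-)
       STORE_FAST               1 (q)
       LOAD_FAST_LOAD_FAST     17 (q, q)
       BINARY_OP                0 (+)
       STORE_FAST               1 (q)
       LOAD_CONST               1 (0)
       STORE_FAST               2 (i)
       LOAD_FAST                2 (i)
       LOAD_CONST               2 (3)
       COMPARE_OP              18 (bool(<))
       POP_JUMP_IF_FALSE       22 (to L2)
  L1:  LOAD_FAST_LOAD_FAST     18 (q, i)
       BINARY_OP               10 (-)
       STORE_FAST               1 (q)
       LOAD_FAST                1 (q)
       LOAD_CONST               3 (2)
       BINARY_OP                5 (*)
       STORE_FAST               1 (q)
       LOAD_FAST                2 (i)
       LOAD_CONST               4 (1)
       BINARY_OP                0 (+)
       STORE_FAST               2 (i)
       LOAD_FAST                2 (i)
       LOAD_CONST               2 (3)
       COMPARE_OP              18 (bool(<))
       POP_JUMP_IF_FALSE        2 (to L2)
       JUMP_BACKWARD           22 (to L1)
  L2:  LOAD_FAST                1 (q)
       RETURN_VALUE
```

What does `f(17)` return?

-8

LOAD_FAST_LOAD_FAST a,a → push 17,17. Stack: [17, 17]
BINARY_OP - → 17 - 17 = 0. Stack: [0]
STORE_FAST q → q=0. Stack: []
LOAD_FAST_LOAD_FAST q,q → push 0,0. Stack: [0, 0]
BINARY_OP + → 0 + 0 = 0. Stack: [0]
STORE_FAST q → q=0. Stack: []
LOAD_CONST → push 0. Stack: [0]
STORE_FAST i → i=0. Stack: []
LOAD_FAST i → push 0. Stack: [0]
LOAD_CONST → push 3. Stack: [0, 3]
COMPARE_OP bool(<) → 0 vs 3 = True. Stack: [True]
POP_JUMP_IF_FALSE → pop True; no jump. Stack: []
LOAD_FAST_LOAD_FAST q,i → push 0,0. Stack: [0, 0]
BINARY_OP - → 0 - 0 = 0. Stack: [0]
STORE_FAST q → q=0. Stack: []
LOAD_FAST q → push 0. Stack: [0]
LOAD_CONST → push 2. Stack: [0, 2]
BINARY_OP * → 0 * 2 = 0. Stack: [0]
STORE_FAST q → q=0. Stack: []
LOAD_FAST i → push 0. Stack: [0]
LOAD_CONST → push 1. Stack: [0, 1]
BINARY_OP + → 0 + 1 = 1. Stack: [1]
STORE_FAST i → i=1. Stack: []
LOAD_FAST i → push 1. Stack: [1]
LOAD_CONST → push 3. Stack: [1, 3]
COMPARE_OP bool(<) → 1 vs 3 = True. Stack: [True]
POP_JUMP_IF_FALSE → pop True; no jump. Stack: []
LOAD_FAST_LOAD_FAST q,i → push 0,1. Stack: [0, 1]
BINARY_OP - → 0 - 1 = -1. Stack: [-1]
STORE_FAST q → q=-1. Stack: []
LOAD_FAST q → push -1. Stack: [-1]
LOAD_CONST → push 2. Stack: [-1, 2]
BINARY_OP * → -1 * 2 = -2. Stack: [-2]
STORE_FAST q → q=-2. Stack: []
LOAD_FAST i → push 1. Stack: [1]
LOAD_CONST → push 1. Stack: [1, 1]
BINARY_OP + → 1 + 1 = 2. Stack: [2]
STORE_FAST i → i=2. Stack: []
LOAD_FAST i → push 2. Stack: [2]
LOAD_CONST → push 3. Stack: [2, 3]
COMPARE_OP bool(<) → 2 vs 3 = True. Stack: [True]
POP_JUMP_IF_FALSE → pop True; no jump. Stack: []
LOAD_FAST_LOAD_FAST q,i → push -2,2. Stack: [-2, 2]
BINARY_OP - → -2 - 2 = -4. Stack: [-4]
STORE_FAST q → q=-4. Stack: []
LOAD_FAST q → push -4. Stack: [-4]
LOAD_CONST → push 2. Stack: [-4, 2]
BINARY_OP * → -4 * 2 = -8. Stack: [-8]
STORE_FAST q → q=-8. Stack: []
LOAD_FAST i → push 2. Stack: [2]
LOAD_CONST → push 1. Stack: [2, 1]
BINARY_OP + → 2 + 1 = 3. Stack: [3]
STORE_FAST i → i=3. Stack: []
LOAD_FAST i → push 3. Stack: [3]
LOAD_CONST → push 3. Stack: [3, 3]
COMPARE_OP bool(<) → 3 vs 3 = False. Stack: [False]
POP_JUMP_IF_FALSE → pop False; jump. Stack: []
LOAD_FAST q → push -8. Stack: [-8]
RETURN_VALUE → return -8.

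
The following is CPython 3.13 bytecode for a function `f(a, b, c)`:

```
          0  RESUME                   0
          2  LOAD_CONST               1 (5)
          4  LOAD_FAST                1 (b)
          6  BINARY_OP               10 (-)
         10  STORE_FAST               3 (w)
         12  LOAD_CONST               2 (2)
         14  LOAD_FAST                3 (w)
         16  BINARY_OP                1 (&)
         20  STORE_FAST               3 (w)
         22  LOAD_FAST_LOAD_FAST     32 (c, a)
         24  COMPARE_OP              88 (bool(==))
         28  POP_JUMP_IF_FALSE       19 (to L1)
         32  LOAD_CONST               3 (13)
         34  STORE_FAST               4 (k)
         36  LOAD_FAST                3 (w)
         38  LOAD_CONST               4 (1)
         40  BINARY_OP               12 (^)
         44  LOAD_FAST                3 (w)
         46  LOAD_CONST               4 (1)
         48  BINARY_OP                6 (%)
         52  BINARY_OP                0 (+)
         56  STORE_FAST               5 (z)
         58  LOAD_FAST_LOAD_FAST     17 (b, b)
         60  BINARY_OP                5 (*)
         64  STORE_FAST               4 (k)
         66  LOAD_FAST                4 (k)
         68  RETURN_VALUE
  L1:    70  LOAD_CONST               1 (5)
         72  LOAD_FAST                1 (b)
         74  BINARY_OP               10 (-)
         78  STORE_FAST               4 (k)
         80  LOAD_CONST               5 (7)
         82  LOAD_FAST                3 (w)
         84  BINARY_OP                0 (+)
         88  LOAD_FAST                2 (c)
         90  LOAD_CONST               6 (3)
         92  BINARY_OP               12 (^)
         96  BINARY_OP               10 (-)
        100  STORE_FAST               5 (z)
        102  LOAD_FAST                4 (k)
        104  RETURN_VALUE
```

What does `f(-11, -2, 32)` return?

LOAD_CONST → push 5. Stack: [5]
LOAD_FAST b → push -2. Stack: [5, -2]
BINARY_OP - → 5 - -2 = 7. Stack: [7]
STORE_FAST w → w=7. Stack: []
LOAD_CONST → push 2. Stack: [2]
LOAD_FAST w → push 7. Stack: [2, 7]
BINARY_OP & → 2 & 7 = 2. Stack: [2]
STORE_FAST w → w=2. Stack: []
LOAD_FAST_LOAD_FAST c,a → push 32,-11. Stack: [32, -11]
COMPARE_OP bool(==) → 32 vs -11 = False. Stack: [False]
POP_JUMP_IF_FALSE → pop False; jump. Stack: []
LOAD_CONST → push 5. Stack: [5]
LOAD_FAST b → push -2. Stack: [5, -2]
BINARY_OP - → 5 - -2 = 7. Stack: [7]
STORE_FAST k → k=7. Stack: []
LOAD_CONST → push 7. Stack: [7]
LOAD_FAST w → push 2. Stack: [7, 2]
BINARY_OP + → 7 + 2 = 9. Stack: [9]
LOAD_FAST c → push 32. Stack: [9, 32]
LOAD_CONST → push 3. Stack: [9, 32, 3]
BINARY_OP ^ → 32 ^ 3 = 35. Stack: [9, 35]
BINARY_OP - → 9 - 35 = -26. Stack: [-26]
STORE_FAST z → z=-26. Stack: []
LOAD_FAST k → push 7. Stack: [7]
RETURN_VALUE → return 7.

7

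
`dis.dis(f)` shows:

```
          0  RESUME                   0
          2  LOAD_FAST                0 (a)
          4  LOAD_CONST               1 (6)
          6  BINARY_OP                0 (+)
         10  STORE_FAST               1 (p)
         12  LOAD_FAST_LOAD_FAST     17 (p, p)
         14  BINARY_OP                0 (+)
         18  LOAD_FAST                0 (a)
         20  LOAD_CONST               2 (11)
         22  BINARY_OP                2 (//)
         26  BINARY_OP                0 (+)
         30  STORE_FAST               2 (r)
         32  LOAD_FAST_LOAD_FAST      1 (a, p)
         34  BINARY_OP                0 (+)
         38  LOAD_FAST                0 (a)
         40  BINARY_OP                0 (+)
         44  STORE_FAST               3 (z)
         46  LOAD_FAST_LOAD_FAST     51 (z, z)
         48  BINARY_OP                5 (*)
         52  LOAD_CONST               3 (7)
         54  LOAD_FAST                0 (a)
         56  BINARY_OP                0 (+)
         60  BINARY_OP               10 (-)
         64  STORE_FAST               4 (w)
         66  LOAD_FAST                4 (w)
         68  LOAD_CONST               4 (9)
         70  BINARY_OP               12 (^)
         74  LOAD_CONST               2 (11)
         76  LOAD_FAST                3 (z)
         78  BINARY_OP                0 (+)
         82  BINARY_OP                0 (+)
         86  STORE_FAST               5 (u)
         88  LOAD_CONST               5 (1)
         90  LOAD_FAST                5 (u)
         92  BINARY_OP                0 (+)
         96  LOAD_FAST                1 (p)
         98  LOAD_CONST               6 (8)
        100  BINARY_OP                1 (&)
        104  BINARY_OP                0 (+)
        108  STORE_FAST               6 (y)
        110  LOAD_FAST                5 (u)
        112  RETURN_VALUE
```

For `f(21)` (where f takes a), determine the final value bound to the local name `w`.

LOAD_FAST a → push 21. Stack: [21]
LOAD_CONST → push 6. Stack: [21, 6]
BINARY_OP + → 21 + 6 = 27. Stack: [27]
STORE_FAST p → p=27. Stack: []
LOAD_FAST_LOAD_FAST p,p → push 27,27. Stack: [27, 27]
BINARY_OP + → 27 + 27 = 54. Stack: [54]
LOAD_FAST a → push 21. Stack: [54, 21]
LOAD_CONST → push 11. Stack: [54, 21, 11]
BINARY_OP // → 21 // 11 = 1. Stack: [54, 1]
BINARY_OP + → 54 + 1 = 55. Stack: [55]
STORE_FAST r → r=55. Stack: []
LOAD_FAST_LOAD_FAST a,p → push 21,27. Stack: [21, 27]
BINARY_OP + → 21 + 27 = 48. Stack: [48]
LOAD_FAST a → push 21. Stack: [48, 21]
BINARY_OP + → 48 + 21 = 69. Stack: [69]
STORE_FAST z → z=69. Stack: []
LOAD_FAST_LOAD_FAST z,z → push 69,69. Stack: [69, 69]
BINARY_OP * → 69 * 69 = 4761. Stack: [4761]
LOAD_CONST → push 7. Stack: [4761, 7]
LOAD_FAST a → push 21. Stack: [4761, 7, 21]
BINARY_OP + → 7 + 21 = 28. Stack: [4761, 28]
BINARY_OP - → 4761 - 28 = 4733. Stack: [4733]
STORE_FAST w → w=4733. Stack: []
LOAD_FAST w → push 4733. Stack: [4733]
LOAD_CONST → push 9. Stack: [4733, 9]
BINARY_OP ^ → 4733 ^ 9 = 4724. Stack: [4724]
LOAD_CONST → push 11. Stack: [4724, 11]
LOAD_FAST z → push 69. Stack: [4724, 11, 69]
BINARY_OP + → 11 + 69 = 80. Stack: [4724, 80]
BINARY_OP + → 4724 + 80 = 4804. Stack: [4804]
STORE_FAST u → u=4804. Stack: []
LOAD_CONST → push 1. Stack: [1]
LOAD_FAST u → push 4804. Stack: [1, 4804]
BINARY_OP + → 1 + 4804 = 4805. Stack: [4805]
LOAD_FAST p → push 27. Stack: [4805, 27]
LOAD_CONST → push 8. Stack: [4805, 27, 8]
BINARY_OP & → 27 & 8 = 8. Stack: [4805, 8]
BINARY_OP + → 4805 + 8 = 4813. Stack: [4813]
STORE_FAST y → y=4813. Stack: []
LOAD_FAST u → push 4804. Stack: [4804]
RETURN_VALUE → return 4804.

4733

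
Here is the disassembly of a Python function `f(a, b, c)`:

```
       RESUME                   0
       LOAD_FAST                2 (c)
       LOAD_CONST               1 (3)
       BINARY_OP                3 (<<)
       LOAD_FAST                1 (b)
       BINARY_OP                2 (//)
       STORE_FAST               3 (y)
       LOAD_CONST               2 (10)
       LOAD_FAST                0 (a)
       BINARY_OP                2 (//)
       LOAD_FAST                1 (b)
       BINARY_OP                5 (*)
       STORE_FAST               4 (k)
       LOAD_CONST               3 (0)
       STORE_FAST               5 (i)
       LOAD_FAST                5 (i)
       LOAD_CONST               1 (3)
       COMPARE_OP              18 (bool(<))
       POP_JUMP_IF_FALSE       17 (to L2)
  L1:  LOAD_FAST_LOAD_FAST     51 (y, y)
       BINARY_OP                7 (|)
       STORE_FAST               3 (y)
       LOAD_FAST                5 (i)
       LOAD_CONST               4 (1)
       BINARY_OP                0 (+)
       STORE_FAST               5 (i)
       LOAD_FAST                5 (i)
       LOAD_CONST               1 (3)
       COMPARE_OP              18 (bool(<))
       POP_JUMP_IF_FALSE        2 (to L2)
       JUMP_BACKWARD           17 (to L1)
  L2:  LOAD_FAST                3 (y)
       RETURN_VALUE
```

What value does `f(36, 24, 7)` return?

2

LOAD_FAST c → push 7. Stack: [7]
LOAD_CONST → push 3. Stack: [7, 3]
BINARY_OP << → 7 << 3 = 56. Stack: [56]
LOAD_FAST b → push 24. Stack: [56, 24]
BINARY_OP // → 56 // 24 = 2. Stack: [2]
STORE_FAST y → y=2. Stack: []
LOAD_CONST → push 10. Stack: [10]
LOAD_FAST a → push 36. Stack: [10, 36]
BINARY_OP // → 10 // 36 = 0. Stack: [0]
LOAD_FAST b → push 24. Stack: [0, 24]
BINARY_OP * → 0 * 24 = 0. Stack: [0]
STORE_FAST k → k=0. Stack: []
LOAD_CONST → push 0. Stack: [0]
STORE_FAST i → i=0. Stack: []
LOAD_FAST i → push 0. Stack: [0]
LOAD_CONST → push 3. Stack: [0, 3]
COMPARE_OP bool(<) → 0 vs 3 = True. Stack: [True]
POP_JUMP_IF_FALSE → pop True; no jump. Stack: []
LOAD_FAST_LOAD_FAST y,y → push 2,2. Stack: [2, 2]
BINARY_OP | → 2 | 2 = 2. Stack: [2]
STORE_FAST y → y=2. Stack: []
LOAD_FAST i → push 0. Stack: [0]
LOAD_CONST → push 1. Stack: [0, 1]
BINARY_OP + → 0 + 1 = 1. Stack: [1]
STORE_FAST i → i=1. Stack: []
LOAD_FAST i → push 1. Stack: [1]
LOAD_CONST → push 3. Stack: [1, 3]
COMPARE_OP bool(<) → 1 vs 3 = True. Stack: [True]
POP_JUMP_IF_FALSE → pop True; no jump. Stack: []
LOAD_FAST_LOAD_FAST y,y → push 2,2. Stack: [2, 2]
BINARY_OP | → 2 | 2 = 2. Stack: [2]
STORE_FAST y → y=2. Stack: []
LOAD_FAST i → push 1. Stack: [1]
LOAD_CONST → push 1. Stack: [1, 1]
BINARY_OP + → 1 + 1 = 2. Stack: [2]
STORE_FAST i → i=2. Stack: []
LOAD_FAST i → push 2. Stack: [2]
LOAD_CONST → push 3. Stack: [2, 3]
COMPARE_OP bool(<) → 2 vs 3 = True. Stack: [True]
POP_JUMP_IF_FALSE → pop True; no jump. Stack: []
LOAD_FAST_LOAD_FAST y,y → push 2,2. Stack: [2, 2]
BINARY_OP | → 2 | 2 = 2. Stack: [2]
STORE_FAST y → y=2. Stack: []
LOAD_FAST i → push 2. Stack: [2]
LOAD_CONST → push 1. Stack: [2, 1]
BINARY_OP + → 2 + 1 = 3. Stack: [3]
STORE_FAST i → i=3. Stack: []
LOAD_FAST i → push 3. Stack: [3]
LOAD_CONST → push 3. Stack: [3, 3]
COMPARE_OP bool(<) → 3 vs 3 = False. Stack: [False]
POP_JUMP_IF_FALSE → pop False; jump. Stack: []
LOAD_FAST y → push 2. Stack: [2]
RETURN_VALUE → return 2.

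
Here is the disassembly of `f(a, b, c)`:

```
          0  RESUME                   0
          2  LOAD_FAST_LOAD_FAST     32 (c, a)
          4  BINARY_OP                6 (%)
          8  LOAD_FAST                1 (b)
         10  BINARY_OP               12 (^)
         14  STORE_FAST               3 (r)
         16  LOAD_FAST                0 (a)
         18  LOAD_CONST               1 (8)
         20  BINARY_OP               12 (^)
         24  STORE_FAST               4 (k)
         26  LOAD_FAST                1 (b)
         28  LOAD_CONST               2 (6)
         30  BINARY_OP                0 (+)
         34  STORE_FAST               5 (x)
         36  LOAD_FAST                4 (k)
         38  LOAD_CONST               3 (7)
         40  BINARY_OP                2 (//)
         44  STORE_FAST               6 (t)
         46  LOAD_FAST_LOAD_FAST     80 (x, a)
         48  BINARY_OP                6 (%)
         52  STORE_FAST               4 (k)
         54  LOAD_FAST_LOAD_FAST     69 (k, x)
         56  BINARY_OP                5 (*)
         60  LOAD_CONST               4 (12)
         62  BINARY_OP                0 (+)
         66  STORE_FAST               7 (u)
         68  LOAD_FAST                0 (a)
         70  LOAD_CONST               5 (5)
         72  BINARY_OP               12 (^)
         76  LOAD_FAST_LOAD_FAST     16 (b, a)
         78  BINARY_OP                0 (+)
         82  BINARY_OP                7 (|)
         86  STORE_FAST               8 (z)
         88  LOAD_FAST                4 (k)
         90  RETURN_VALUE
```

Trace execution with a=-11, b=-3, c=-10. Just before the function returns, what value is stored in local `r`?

11

LOAD_FAST_LOAD_FAST c,a → push -10,-11. Stack: [-10, -11]
BINARY_OP % → -10 % -11 = -10. Stack: [-10]
LOAD_FAST b → push -3. Stack: [-10, -3]
BINARY_OP ^ → -10 ^ -3 = 11. Stack: [11]
STORE_FAST r → r=11. Stack: []
LOAD_FAST a → push -11. Stack: [-11]
LOAD_CONST → push 8. Stack: [-11, 8]
BINARY_OP ^ → -11 ^ 8 = -3. Stack: [-3]
STORE_FAST k → k=-3. Stack: []
LOAD_FAST b → push -3. Stack: [-3]
LOAD_CONST → push 6. Stack: [-3, 6]
BINARY_OP + → -3 + 6 = 3. Stack: [3]
STORE_FAST x → x=3. Stack: []
LOAD_FAST k → push -3. Stack: [-3]
LOAD_CONST → push 7. Stack: [-3, 7]
BINARY_OP // → -3 // 7 = -1. Stack: [-1]
STORE_FAST t → t=-1. Stack: []
LOAD_FAST_LOAD_FAST x,a → push 3,-11. Stack: [3, -11]
BINARY_OP % → 3 % -11 = -8. Stack: [-8]
STORE_FAST k → k=-8. Stack: []
LOAD_FAST_LOAD_FAST k,x → push -8,3. Stack: [-8, 3]
BINARY_OP * → -8 * 3 = -24. Stack: [-24]
LOAD_CONST → push 12. Stack: [-24, 12]
BINARY_OP + → -24 + 12 = -12. Stack: [-12]
STORE_FAST u → u=-12. Stack: []
LOAD_FAST a → push -11. Stack: [-11]
LOAD_CONST → push 5. Stack: [-11, 5]
BINARY_OP ^ → -11 ^ 5 = -16. Stack: [-16]
LOAD_FAST_LOAD_FAST b,a → push -3,-11. Stack: [-16, -3, -11]
BINARY_OP + → -3 + -11 = -14. Stack: [-16, -14]
BINARY_OP | → -16 | -14 = -14. Stack: [-14]
STORE_FAST z → z=-14. Stack: []
LOAD_FAST k → push -8. Stack: [-8]
RETURN_VALUE → return -8.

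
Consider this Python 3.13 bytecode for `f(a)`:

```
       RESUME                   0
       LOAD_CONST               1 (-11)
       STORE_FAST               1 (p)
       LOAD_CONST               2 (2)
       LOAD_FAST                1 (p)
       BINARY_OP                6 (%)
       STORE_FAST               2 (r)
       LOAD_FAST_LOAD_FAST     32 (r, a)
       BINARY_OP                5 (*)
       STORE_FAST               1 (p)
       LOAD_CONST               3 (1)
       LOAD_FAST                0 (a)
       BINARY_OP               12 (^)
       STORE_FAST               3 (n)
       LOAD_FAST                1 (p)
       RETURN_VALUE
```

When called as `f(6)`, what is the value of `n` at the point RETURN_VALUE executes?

7

LOAD_CONST → push -11. Stack: [-11]
STORE_FAST p → p=-11. Stack: []
LOAD_CONST → push 2. Stack: [2]
LOAD_FAST p → push -11. Stack: [2, -11]
BINARY_OP % → 2 % -11 = -9. Stack: [-9]
STORE_FAST r → r=-9. Stack: []
LOAD_FAST_LOAD_FAST r,a → push -9,6. Stack: [-9, 6]
BINARY_OP * → -9 * 6 = -54. Stack: [-54]
STORE_FAST p → p=-54. Stack: []
LOAD_CONST → push 1. Stack: [1]
LOAD_FAST a → push 6. Stack: [1, 6]
BINARY_OP ^ → 1 ^ 6 = 7. Stack: [7]
STORE_FAST n → n=7. Stack: []
LOAD_FAST p → push -54. Stack: [-54]
RETURN_VALUE → return -54.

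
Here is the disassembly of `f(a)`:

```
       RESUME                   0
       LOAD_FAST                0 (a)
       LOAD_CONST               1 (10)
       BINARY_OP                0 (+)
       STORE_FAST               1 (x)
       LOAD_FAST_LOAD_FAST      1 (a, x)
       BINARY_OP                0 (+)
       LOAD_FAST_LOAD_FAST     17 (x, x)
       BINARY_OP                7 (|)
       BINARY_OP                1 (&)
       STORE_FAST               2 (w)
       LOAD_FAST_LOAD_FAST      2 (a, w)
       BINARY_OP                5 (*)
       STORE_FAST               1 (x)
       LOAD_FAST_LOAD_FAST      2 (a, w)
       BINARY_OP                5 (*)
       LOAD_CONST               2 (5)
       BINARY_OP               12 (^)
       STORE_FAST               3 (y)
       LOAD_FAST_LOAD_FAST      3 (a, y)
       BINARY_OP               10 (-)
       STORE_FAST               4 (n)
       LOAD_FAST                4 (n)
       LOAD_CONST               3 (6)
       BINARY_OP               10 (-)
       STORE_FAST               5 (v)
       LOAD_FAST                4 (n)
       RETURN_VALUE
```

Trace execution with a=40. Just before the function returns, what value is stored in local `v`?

LOAD_FAST a → push 40. Stack: [40]
LOAD_CONST → push 10. Stack: [40, 10]
BINARY_OP + → 40 + 10 = 50. Stack: [50]
STORE_FAST x → x=50. Stack: []
LOAD_FAST_LOAD_FAST a,x → push 40,50. Stack: [40, 50]
BINARY_OP + → 40 + 50 = 90. Stack: [90]
LOAD_FAST_LOAD_FAST x,x → push 50,50. Stack: [90, 50, 50]
BINARY_OP | → 50 | 50 = 50. Stack: [90, 50]
BINARY_OP & → 90 & 50 = 18. Stack: [18]
STORE_FAST w → w=18. Stack: []
LOAD_FAST_LOAD_FAST a,w → push 40,18. Stack: [40, 18]
BINARY_OP * → 40 * 18 = 720. Stack: [720]
STORE_FAST x → x=720. Stack: []
LOAD_FAST_LOAD_FAST a,w → push 40,18. Stack: [40, 18]
BINARY_OP * → 40 * 18 = 720. Stack: [720]
LOAD_CONST → push 5. Stack: [720, 5]
BINARY_OP ^ → 720 ^ 5 = 725. Stack: [725]
STORE_FAST y → y=725. Stack: []
LOAD_FAST_LOAD_FAST a,y → push 40,725. Stack: [40, 725]
BINARY_OP - → 40 - 725 = -685. Stack: [-685]
STORE_FAST n → n=-685. Stack: []
LOAD_FAST n → push -685. Stack: [-685]
LOAD_CONST → push 6. Stack: [-685, 6]
BINARY_OP - → -685 - 6 = -691. Stack: [-691]
STORE_FAST v → v=-691. Stack: []
LOAD_FAST n → push -685. Stack: [-685]
RETURN_VALUE → return -685.

-691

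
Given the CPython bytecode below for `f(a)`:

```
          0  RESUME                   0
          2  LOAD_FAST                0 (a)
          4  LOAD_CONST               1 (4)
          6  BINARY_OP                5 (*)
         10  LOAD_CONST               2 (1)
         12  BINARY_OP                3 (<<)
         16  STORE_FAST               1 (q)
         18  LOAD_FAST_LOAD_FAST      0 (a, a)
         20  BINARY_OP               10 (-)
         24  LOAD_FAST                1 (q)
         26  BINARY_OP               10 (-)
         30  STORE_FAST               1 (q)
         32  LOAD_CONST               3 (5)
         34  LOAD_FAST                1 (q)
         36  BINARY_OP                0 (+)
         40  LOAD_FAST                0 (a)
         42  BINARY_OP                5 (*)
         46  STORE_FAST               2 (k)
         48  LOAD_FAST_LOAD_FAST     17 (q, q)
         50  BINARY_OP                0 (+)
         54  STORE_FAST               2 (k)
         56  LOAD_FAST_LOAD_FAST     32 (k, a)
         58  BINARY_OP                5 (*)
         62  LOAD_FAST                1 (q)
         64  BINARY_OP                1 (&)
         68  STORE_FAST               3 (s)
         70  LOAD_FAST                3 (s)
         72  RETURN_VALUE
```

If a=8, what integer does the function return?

LOAD_FAST a → push 8. Stack: [8]
LOAD_CONST → push 4. Stack: [8, 4]
BINARY_OP * → 8 * 4 = 32. Stack: [32]
LOAD_CONST → push 1. Stack: [32, 1]
BINARY_OP << → 32 << 1 = 64. Stack: [64]
STORE_FAST q → q=64. Stack: []
LOAD_FAST_LOAD_FAST a,a → push 8,8. Stack: [8, 8]
BINARY_OP - → 8 - 8 = 0. Stack: [0]
LOAD_FAST q → push 64. Stack: [0, 64]
BINARY_OP - → 0 - 64 = -64. Stack: [-64]
STORE_FAST q → q=-64. Stack: []
LOAD_CONST → push 5. Stack: [5]
LOAD_FAST q → push -64. Stack: [5, -64]
BINARY_OP + → 5 + -64 = -59. Stack: [-59]
LOAD_FAST a → push 8. Stack: [-59, 8]
BINARY_OP * → -59 * 8 = -472. Stack: [-472]
STORE_FAST k → k=-472. Stack: []
LOAD_FAST_LOAD_FAST q,q → push -64,-64. Stack: [-64, -64]
BINARY_OP + → -64 + -64 = -128. Stack: [-128]
STORE_FAST k → k=-128. Stack: []
LOAD_FAST_LOAD_FAST k,a → push -128,8. Stack: [-128, 8]
BINARY_OP * → -128 * 8 = -1024. Stack: [-1024]
LOAD_FAST q → push -64. Stack: [-1024, -64]
BINARY_OP & → -1024 & -64 = -1024. Stack: [-1024]
STORE_FAST s → s=-1024. Stack: []
LOAD_FAST s → push -1024. Stack: [-1024]
RETURN_VALUE → return -1024.

-1024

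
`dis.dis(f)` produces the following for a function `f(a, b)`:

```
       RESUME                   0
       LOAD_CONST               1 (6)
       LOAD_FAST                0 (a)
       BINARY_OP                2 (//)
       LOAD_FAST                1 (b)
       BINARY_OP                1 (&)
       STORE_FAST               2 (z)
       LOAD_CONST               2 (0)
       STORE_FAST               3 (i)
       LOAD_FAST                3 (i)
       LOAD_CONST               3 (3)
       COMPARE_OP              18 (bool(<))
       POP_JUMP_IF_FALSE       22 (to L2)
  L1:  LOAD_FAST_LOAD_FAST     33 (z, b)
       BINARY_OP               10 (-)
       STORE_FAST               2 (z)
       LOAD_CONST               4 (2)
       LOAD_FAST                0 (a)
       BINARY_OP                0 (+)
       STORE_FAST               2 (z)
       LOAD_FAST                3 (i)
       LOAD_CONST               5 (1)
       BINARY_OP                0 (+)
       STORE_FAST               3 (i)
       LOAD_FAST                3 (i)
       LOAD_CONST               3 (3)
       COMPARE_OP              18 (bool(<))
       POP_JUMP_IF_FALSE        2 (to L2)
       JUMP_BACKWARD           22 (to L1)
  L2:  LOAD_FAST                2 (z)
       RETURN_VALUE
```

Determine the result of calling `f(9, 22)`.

LOAD_CONST → push 6. Stack: [6]
LOAD_FAST a → push 9. Stack: [6, 9]
BINARY_OP // → 6 // 9 = 0. Stack: [0]
LOAD_FAST b → push 22. Stack: [0, 22]
BINARY_OP & → 0 & 22 = 0. Stack: [0]
STORE_FAST z → z=0. Stack: []
LOAD_CONST → push 0. Stack: [0]
STORE_FAST i → i=0. Stack: []
LOAD_FAST i → push 0. Stack: [0]
LOAD_CONST → push 3. Stack: [0, 3]
COMPARE_OP bool(<) → 0 vs 3 = True. Stack: [True]
POP_JUMP_IF_FALSE → pop True; no jump. Stack: []
LOAD_FAST_LOAD_FAST z,b → push 0,22. Stack: [0, 22]
BINARY_OP - → 0 - 22 = -22. Stack: [-22]
STORE_FAST z → z=-22. Stack: []
LOAD_CONST → push 2. Stack: [2]
LOAD_FAST a → push 9. Stack: [2, 9]
BINARY_OP + → 2 + 9 = 11. Stack: [11]
STORE_FAST z → z=11. Stack: []
LOAD_FAST i → push 0. Stack: [0]
LOAD_CONST → push 1. Stack: [0, 1]
BINARY_OP + → 0 + 1 = 1. Stack: [1]
STORE_FAST i → i=1. Stack: []
LOAD_FAST i → push 1. Stack: [1]
LOAD_CONST → push 3. Stack: [1, 3]
COMPARE_OP bool(<) → 1 vs 3 = True. Stack: [True]
POP_JUMP_IF_FALSE → pop True; no jump. Stack: []
LOAD_FAST_LOAD_FAST z,b → push 11,22. Stack: [11, 22]
BINARY_OP - → 11 - 22 = -11. Stack: [-11]
STORE_FAST z → z=-11. Stack: []
LOAD_CONST → push 2. Stack: [2]
LOAD_FAST a → push 9. Stack: [2, 9]
BINARY_OP + → 2 + 9 = 11. Stack: [11]
STORE_FAST z → z=11. Stack: []
LOAD_FAST i → push 1. Stack: [1]
LOAD_CONST → push 1. Stack: [1, 1]
BINARY_OP + → 1 + 1 = 2. Stack: [2]
STORE_FAST i → i=2. Stack: []
LOAD_FAST i → push 2. Stack: [2]
LOAD_CONST → push 3. Stack: [2, 3]
COMPARE_OP bool(<) → 2 vs 3 = True. Stack: [True]
POP_JUMP_IF_FALSE → pop True; no jump. Stack: []
LOAD_FAST_LOAD_FAST z,b → push 11,22. Stack: [11, 22]
BINARY_OP - → 11 - 22 = -11. Stack: [-11]
STORE_FAST z → z=-11. Stack: []
LOAD_CONST → push 2. Stack: [2]
LOAD_FAST a → push 9. Stack: [2, 9]
BINARY_OP + → 2 + 9 = 11. Stack: [11]
STORE_FAST z → z=11. Stack: []
LOAD_FAST i → push 2. Stack: [2]
LOAD_CONST → push 1. Stack: [2, 1]
BINARY_OP + → 2 + 1 = 3. Stack: [3]
STORE_FAST i → i=3. Stack: []
LOAD_FAST i → push 3. Stack: [3]
LOAD_CONST → push 3. Stack: [3, 3]
COMPARE_OP bool(<) → 3 vs 3 = False. Stack: [False]
POP_JUMP_IF_FALSE → pop False; jump. Stack: []
LOAD_FAST z → push 11. Stack: [11]
RETURN_VALUE → return 11.

11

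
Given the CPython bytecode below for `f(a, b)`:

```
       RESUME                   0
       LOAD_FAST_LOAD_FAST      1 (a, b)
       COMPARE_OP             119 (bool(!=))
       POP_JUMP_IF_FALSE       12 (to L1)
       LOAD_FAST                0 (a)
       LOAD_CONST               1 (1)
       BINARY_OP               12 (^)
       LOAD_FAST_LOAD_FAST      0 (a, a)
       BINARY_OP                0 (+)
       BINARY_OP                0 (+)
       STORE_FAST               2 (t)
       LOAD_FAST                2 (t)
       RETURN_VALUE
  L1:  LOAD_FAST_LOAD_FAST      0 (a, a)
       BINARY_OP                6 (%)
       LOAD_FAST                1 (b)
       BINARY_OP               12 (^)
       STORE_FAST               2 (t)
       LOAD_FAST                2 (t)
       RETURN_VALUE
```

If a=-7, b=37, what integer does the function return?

LOAD_FAST_LOAD_FAST a,b → push -7,37. Stack: [-7, 37]
COMPARE_OP bool(!=) → -7 vs 37 = True. Stack: [True]
POP_JUMP_IF_FALSE → pop True; no jump. Stack: []
LOAD_FAST a → push -7. Stack: [-7]
LOAD_CONST → push 1. Stack: [-7, 1]
BINARY_OP ^ → -7 ^ 1 = -8. Stack: [-8]
LOAD_FAST_LOAD_FAST a,a → push -7,-7. Stack: [-8, -7, -7]
BINARY_OP + → -7 + -7 = -14. Stack: [-8, -14]
BINARY_OP + → -8 + -14 = -22. Stack: [-22]
STORE_FAST t → t=-22. Stack: []
LOAD_FAST t → push -22. Stack: [-22]
RETURN_VALUE → return -22.

-22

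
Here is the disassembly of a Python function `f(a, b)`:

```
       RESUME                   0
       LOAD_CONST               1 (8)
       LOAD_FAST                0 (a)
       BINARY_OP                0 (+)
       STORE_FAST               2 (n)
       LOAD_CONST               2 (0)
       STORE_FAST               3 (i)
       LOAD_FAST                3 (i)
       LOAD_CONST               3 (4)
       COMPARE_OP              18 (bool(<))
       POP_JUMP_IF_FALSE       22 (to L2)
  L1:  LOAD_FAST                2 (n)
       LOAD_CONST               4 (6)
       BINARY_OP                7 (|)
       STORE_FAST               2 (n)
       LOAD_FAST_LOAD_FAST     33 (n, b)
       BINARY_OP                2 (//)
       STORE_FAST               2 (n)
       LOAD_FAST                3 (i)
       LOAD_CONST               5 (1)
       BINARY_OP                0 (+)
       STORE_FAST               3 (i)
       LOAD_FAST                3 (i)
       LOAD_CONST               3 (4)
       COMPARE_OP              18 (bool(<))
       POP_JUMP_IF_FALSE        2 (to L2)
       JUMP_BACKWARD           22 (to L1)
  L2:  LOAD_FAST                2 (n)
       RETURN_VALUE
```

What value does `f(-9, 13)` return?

-1

LOAD_CONST → push 8
LOAD_FAST a → push -9
BINARY_OP + → 8 + -9 = -1
STORE_FAST n → n=-1
LOAD_CONST → push 0
STORE_FAST i → i=0
LOAD_FAST i → push 0
LOAD_CONST → push 4
COMPARE_OP bool(<) → 0 vs 4 = True
POP_JUMP_IF_FALSE → pop True; no jump
LOAD_FAST n → push -1
LOAD_CONST → push 6
BINARY_OP | → -1 | 6 = -1
STORE_FAST n → n=-1
LOAD_FAST_LOAD_FAST n,b → push -1,13
BINARY_OP // → -1 // 13 = -1
STORE_FAST n → n=-1
LOAD_FAST i → push 0
LOAD_CONST → push 1
BINARY_OP + → 0 + 1 = 1
STORE_FAST i → i=1
LOAD_FAST i → push 1
LOAD_CONST → push 4
COMPARE_OP bool(<) → 1 vs 4 = True
POP_JUMP_IF_FALSE → pop True; no jump
LOAD_FAST n → push -1
LOAD_CONST → push 6
BINARY_OP | → -1 | 6 = -1
STORE_FAST n → n=-1
LOAD_FAST_LOAD_FAST n,b → push -1,13
BINARY_OP // → -1 // 13 = -1
STORE_FAST n → n=-1
LOAD_FAST i → push 1
LOAD_CONST → push 1
BINARY_OP + → 1 + 1 = 2
STORE_FAST i → i=2
LOAD_FAST i → push 2
LOAD_CONST → push 4
COMPARE_OP bool(<) → 2 vs 4 = True
POP_JUMP_IF_FALSE → pop True; no jump
LOAD_FAST n → push -1
LOAD_CONST → push 6
BINARY_OP | → -1 | 6 = -1
STORE_FAST n → n=-1
LOAD_FAST_LOAD_FAST n,b → push -1,13
BINARY_OP // → -1 // 13 = -1
STORE_FAST n → n=-1
LOAD_FAST i → push 2
LOAD_CONST → push 1
BINARY_OP + → 2 + 1 = 3
STORE_FAST i → i=3
LOAD_FAST i → push 3
LOAD_CONST → push 4
COMPARE_OP bool(<) → 3 vs 4 = True
POP_JUMP_IF_FALSE → pop True; no jump
LOAD_FAST n → push -1
LOAD_CONST → push 6
BINARY_OP | → -1 | 6 = -1
STORE_FAST n → n=-1
LOAD_FAST_LOAD_FAST n,b → push -1,13
BINARY_OP // → -1 // 13 = -1
STORE_FAST n → n=-1
LOAD_FAST i → push 3
LOAD_CONST → push 1
BINARY_OP + → 3 + 1 = 4
STORE_FAST i → i=4
LOAD_FAST i → push 4
LOAD_CONST → push 4
COMPARE_OP bool(<) → 4 vs 4 = False
POP_JUMP_IF_FALSE → pop False; jump
LOAD_FAST n → push -1
RETURN_VALUE → return -1.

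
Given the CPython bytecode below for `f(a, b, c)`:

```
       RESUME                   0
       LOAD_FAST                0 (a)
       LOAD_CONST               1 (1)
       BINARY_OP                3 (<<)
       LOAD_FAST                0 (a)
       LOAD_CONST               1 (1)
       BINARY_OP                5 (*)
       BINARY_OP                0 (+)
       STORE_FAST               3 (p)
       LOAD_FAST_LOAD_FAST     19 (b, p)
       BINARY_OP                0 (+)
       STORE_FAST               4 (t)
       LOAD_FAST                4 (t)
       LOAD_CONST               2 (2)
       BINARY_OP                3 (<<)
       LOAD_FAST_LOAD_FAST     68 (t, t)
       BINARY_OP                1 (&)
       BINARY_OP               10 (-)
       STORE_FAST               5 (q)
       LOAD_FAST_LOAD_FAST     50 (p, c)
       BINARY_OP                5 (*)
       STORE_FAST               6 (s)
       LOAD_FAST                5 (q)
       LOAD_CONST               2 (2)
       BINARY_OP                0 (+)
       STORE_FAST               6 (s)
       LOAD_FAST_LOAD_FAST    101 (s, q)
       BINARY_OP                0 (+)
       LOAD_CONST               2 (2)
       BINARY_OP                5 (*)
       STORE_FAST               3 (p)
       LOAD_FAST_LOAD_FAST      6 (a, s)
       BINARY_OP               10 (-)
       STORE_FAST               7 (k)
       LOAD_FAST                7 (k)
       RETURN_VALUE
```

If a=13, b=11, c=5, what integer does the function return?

LOAD_FAST a → push 13. Stack: [13]
LOAD_CONST → push 1. Stack: [13, 1]
BINARY_OP << → 13 << 1 = 26. Stack: [26]
LOAD_FAST a → push 13. Stack: [26, 13]
LOAD_CONST → push 1. Stack: [26, 13, 1]
BINARY_OP * → 13 * 1 = 13. Stack: [26, 13]
BINARY_OP + → 26 + 13 = 39. Stack: [39]
STORE_FAST p → p=39. Stack: []
LOAD_FAST_LOAD_FAST b,p → push 11,39. Stack: [11, 39]
BINARY_OP + → 11 + 39 = 50. Stack: [50]
STORE_FAST t → t=50. Stack: []
LOAD_FAST t → push 50. Stack: [50]
LOAD_CONST → push 2. Stack: [50, 2]
BINARY_OP << → 50 << 2 = 200. Stack: [200]
LOAD_FAST_LOAD_FAST t,t → push 50,50. Stack: [200, 50, 50]
BINARY_OP & → 50 & 50 = 50. Stack: [200, 50]
BINARY_OP - → 200 - 50 = 150. Stack: [150]
STORE_FAST q → q=150. Stack: []
LOAD_FAST_LOAD_FAST p,c → push 39,5. Stack: [39, 5]
BINARY_OP * → 39 * 5 = 195. Stack: [195]
STORE_FAST s → s=195. Stack: []
LOAD_FAST q → push 150. Stack: [150]
LOAD_CONST → push 2. Stack: [150, 2]
BINARY_OP + → 150 + 2 = 152. Stack: [152]
STORE_FAST s → s=152. Stack: []
LOAD_FAST_LOAD_FAST s,q → push 152,150. Stack: [152, 150]
BINARY_OP + → 152 + 150 = 302. Stack: [302]
LOAD_CONST → push 2. Stack: [302, 2]
BINARY_OP * → 302 * 2 = 604. Stack: [604]
STORE_FAST p → p=604. Stack: []
LOAD_FAST_LOAD_FAST a,s → push 13,152. Stack: [13, 152]
BINARY_OP - → 13 - 152 = -139. Stack: [-139]
STORE_FAST k → k=-139. Stack: []
LOAD_FAST k → push -139. Stack: [-139]
RETURN_VALUE → return -139.

-139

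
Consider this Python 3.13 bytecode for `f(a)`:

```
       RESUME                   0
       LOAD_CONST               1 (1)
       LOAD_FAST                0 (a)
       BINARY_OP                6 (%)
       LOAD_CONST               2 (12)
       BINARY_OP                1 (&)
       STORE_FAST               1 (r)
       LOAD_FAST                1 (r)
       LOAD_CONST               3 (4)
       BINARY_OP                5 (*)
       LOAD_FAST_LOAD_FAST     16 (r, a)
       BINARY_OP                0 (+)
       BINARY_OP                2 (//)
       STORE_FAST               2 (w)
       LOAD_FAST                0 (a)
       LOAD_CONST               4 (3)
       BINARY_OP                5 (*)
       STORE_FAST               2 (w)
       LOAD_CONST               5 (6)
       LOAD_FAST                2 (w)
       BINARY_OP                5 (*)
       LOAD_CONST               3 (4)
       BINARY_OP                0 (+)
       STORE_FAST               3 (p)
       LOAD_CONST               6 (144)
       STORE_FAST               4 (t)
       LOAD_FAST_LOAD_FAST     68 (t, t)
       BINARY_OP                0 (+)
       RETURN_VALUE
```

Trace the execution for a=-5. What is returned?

LOAD_CONST → push 1. Stack: [1]
LOAD_FAST a → push -5. Stack: [1, -5]
BINARY_OP % → 1 % -5 = -4. Stack: [-4]
LOAD_CONST → push 12. Stack: [-4, 12]
BINARY_OP & → -4 & 12 = 12. Stack: [12]
STORE_FAST r → r=12. Stack: []
LOAD_FAST r → push 12. Stack: [12]
LOAD_CONST → push 4. Stack: [12, 4]
BINARY_OP * → 12 * 4 = 48. Stack: [48]
LOAD_FAST_LOAD_FAST r,a → push 12,-5. Stack: [48, 12, -5]
BINARY_OP + → 12 + -5 = 7. Stack: [48, 7]
BINARY_OP // → 48 // 7 = 6. Stack: [6]
STORE_FAST w → w=6. Stack: []
LOAD_FAST a → push -5. Stack: [-5]
LOAD_CONST → push 3. Stack: [-5, 3]
BINARY_OP * → -5 * 3 = -15. Stack: [-15]
STORE_FAST w → w=-15. Stack: []
LOAD_CONST → push 6. Stack: [6]
LOAD_FAST w → push -15. Stack: [6, -15]
BINARY_OP * → 6 * -15 = -90. Stack: [-90]
LOAD_CONST → push 4. Stack: [-90, 4]
BINARY_OP + → -90 + 4 = -86. Stack: [-86]
STORE_FAST p → p=-86. Stack: []
LOAD_CONST → push 144. Stack: [144]
STORE_FAST t → t=144. Stack: []
LOAD_FAST_LOAD_FAST t,t → push 144,144. Stack: [144, 144]
BINARY_OP + → 144 + 144 = 288. Stack: [288]
RETURN_VALUE → return 288.

288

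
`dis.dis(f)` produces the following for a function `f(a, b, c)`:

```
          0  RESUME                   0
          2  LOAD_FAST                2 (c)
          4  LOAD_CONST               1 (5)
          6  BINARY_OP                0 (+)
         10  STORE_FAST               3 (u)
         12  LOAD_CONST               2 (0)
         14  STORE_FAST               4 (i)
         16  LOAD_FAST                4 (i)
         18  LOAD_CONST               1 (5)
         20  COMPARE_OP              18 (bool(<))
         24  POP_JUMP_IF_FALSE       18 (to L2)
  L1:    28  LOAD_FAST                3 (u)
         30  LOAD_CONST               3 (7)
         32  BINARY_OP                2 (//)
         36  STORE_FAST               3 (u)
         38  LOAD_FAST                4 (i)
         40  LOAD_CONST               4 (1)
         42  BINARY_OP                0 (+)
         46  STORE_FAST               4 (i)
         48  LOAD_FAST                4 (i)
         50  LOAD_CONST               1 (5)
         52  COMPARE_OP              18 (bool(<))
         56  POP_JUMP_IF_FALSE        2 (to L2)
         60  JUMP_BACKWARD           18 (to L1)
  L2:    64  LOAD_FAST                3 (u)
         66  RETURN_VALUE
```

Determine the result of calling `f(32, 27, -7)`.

LOAD_FAST c → push -7
LOAD_CONST → push 5
BINARY_OP + → -7 + 5 = -2
STORE_FAST u → u=-2
LOAD_CONST → push 0
STORE_FAST i → i=0
LOAD_FAST i → push 0
LOAD_CONST → push 5
COMPARE_OP bool(<) → 0 vs 5 = True
POP_JUMP_IF_FALSE → pop True; no jump
LOAD_FAST u → push -2
LOAD_CONST → push 7
BINARY_OP // → -2 // 7 = -1
STORE_FAST u → u=-1
LOAD_FAST i → push 0
LOAD_CONST → push 1
BINARY_OP + → 0 + 1 = 1
STORE_FAST i → i=1
LOAD_FAST i → push 1
LOAD_CONST → push 5
COMPARE_OP bool(<) → 1 vs 5 = True
POP_JUMP_IF_FALSE → pop True; no jump
LOAD_FAST u → push -1
LOAD_CONST → push 7
BINARY_OP // → -1 // 7 = -1
STORE_FAST u → u=-1
LOAD_FAST i → push 1
LOAD_CONST → push 1
BINARY_OP + → 1 + 1 = 2
STORE_FAST i → i=2
LOAD_FAST i → push 2
LOAD_CONST → push 5
COMPARE_OP bool(<) → 2 vs 5 = True
POP_JUMP_IF_FALSE → pop True; no jump
LOAD_FAST u → push -1
LOAD_CONST → push 7
BINARY_OP // → -1 // 7 = -1
STORE_FAST u → u=-1
LOAD_FAST i → push 2
LOAD_CONST → push 1
BINARY_OP + → 2 + 1 = 3
STORE_FAST i → i=3
LOAD_FAST i → push 3
LOAD_CONST → push 5
COMPARE_OP bool(<) → 3 vs 5 = True
POP_JUMP_IF_FALSE → pop True; no jump
LOAD_FAST u → push -1
LOAD_CONST → push 7
BINARY_OP // → -1 // 7 = -1
STORE_FAST u → u=-1
LOAD_FAST i → push 3
LOAD_CONST → push 1
BINARY_OP + → 3 + 1 = 4
STORE_FAST i → i=4
LOAD_FAST i → push 4
LOAD_CONST → push 5
COMPARE_OP bool(<) → 4 vs 5 = True
POP_JUMP_IF_FALSE → pop True; no jump
LOAD_FAST u → push -1
LOAD_CONST → push 7
BINARY_OP // → -1 // 7 = -1
STORE_FAST u → u=-1
LOAD_FAST i → push 4
LOAD_CONST → push 1
BINARY_OP + → 4 + 1 = 5
STORE_FAST i → i=5
LOAD_FAST i → push 5
LOAD_CONST → push 5
COMPARE_OP bool(<) → 5 vs 5 = False
POP_JUMP_IF_FALSE → pop False; jump
LOAD_FAST u → push -1
RETURN_VALUE → return -1.

-1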